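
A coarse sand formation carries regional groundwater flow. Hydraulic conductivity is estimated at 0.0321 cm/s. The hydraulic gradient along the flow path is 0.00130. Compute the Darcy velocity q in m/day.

0.0361

Convert K: 0.0321 cm/s × 864 = 27.73 m/day.
Hydraulic gradient i = 0.00130.
Specific discharge q = K · i = 27.73 × 0.001300 = 0.03605 m/day.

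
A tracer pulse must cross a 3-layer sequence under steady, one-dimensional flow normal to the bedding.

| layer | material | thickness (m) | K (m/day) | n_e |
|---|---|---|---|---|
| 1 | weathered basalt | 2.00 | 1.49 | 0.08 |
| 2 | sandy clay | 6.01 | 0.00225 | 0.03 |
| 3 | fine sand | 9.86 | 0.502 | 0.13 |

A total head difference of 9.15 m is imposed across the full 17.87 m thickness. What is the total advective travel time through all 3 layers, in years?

1.31

With flow normal to the layers, continuity requires the same specific discharge q through every layer.
Σ(b_i/K_i) = 2.00/1.49 + 6.01/0.00225 + 9.86/0.502 = 2692 d.
q = Δh / Σ(b_i/K_i) = 9.15 / 2692 = 0.003399 m/day.
In each layer the seepage velocity is v_i = q/n_i, so the layer transit time is t_i = b_i·n_i / q:
  layer 1 (weathered basalt): t_1 = 2.00 × 0.08 / 0.003399 = 47.07 d
  layer 2 (sandy clay): t_2 = 6.01 × 0.03 / 0.003399 = 53.05 d
  layer 3 (fine sand): t_3 = 9.86 × 0.13 / 0.003399 = 377.1 d
Total t = Σ t_i = 477.3 days = 1.307 years.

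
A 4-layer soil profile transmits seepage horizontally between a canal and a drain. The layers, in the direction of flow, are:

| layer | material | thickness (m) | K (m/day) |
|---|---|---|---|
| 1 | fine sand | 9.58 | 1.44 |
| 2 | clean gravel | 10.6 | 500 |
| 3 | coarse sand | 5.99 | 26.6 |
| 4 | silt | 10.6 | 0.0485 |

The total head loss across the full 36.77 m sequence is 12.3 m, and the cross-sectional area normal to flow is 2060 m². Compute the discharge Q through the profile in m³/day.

112

Flow is perpendicular to layering, so the layers act in series and the equivalent K is the thickness-weighted harmonic mean.
Total thickness L = 9.58 + 10.6 + 5.99 + 10.6 = 36.77 m.
Σ(b_i/K_i) = 9.58/1.44 + 10.6/500 + 5.99/26.6 + 10.6/0.0485 = 225.5 d.
K_eq = L / Σ(b_i/K_i) = 36.77 / 225.5 = 0.1631 m/day.
Q = K_eq · A · (Δh/L) = 0.1631 × 2060 × (12.3/36.77) = 112.4 m³/day.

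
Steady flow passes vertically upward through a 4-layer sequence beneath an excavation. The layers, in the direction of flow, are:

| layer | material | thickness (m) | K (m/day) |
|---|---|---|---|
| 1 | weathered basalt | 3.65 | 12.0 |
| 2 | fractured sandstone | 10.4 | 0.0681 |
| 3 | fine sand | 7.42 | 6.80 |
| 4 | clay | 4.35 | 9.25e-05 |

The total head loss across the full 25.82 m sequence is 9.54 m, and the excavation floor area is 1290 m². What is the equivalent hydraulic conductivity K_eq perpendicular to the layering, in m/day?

0.000547

Flow is perpendicular to layering, so the layers act in series and the equivalent K is the thickness-weighted harmonic mean.
Total thickness L = 3.65 + 10.4 + 7.42 + 4.35 = 25.82 m.
Σ(b_i/K_i) = 3.65/12.0 + 10.4/0.0681 + 7.42/6.80 + 4.35/9.25e-05 = 47181 d.
K_eq = L / Σ(b_i/K_i) = 25.82 / 47181 = 0.0005473 m/day.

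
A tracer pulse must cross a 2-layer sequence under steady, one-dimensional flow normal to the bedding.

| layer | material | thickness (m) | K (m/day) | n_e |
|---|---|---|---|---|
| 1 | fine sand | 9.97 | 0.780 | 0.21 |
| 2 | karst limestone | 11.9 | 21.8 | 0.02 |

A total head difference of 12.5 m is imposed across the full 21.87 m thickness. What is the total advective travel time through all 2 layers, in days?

With flow normal to the layers, continuity requires the same specific discharge q through every layer.
Σ(b_i/K_i) = 9.97/0.780 + 11.9/21.8 = 13.33 d.
q = Δh / Σ(b_i/K_i) = 12.5 / 13.33 = 0.9379 m/day.
In each layer the seepage velocity is v_i = q/n_i, so the layer transit time is t_i = b_i·n_i / q:
  layer 1 (fine sand): t_1 = 9.97 × 0.21 / 0.9379 = 2.232 d
  layer 2 (karst limestone): t_2 = 11.9 × 0.02 / 0.9379 = 0.2538 d
Total t = Σ t_i = 2.486 days.

2.49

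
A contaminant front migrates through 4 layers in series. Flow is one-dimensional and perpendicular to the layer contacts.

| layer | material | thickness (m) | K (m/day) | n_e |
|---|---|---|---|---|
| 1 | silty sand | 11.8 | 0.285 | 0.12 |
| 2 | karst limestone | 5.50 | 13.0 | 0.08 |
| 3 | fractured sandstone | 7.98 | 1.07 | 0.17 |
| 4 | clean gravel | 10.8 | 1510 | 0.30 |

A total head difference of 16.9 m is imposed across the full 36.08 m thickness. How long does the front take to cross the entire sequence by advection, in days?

18.8

With flow normal to the layers, continuity requires the same specific discharge q through every layer.
Σ(b_i/K_i) = 11.8/0.285 + 5.50/13.0 + 7.98/1.07 + 10.8/1510 = 49.29 d.
q = Δh / Σ(b_i/K_i) = 16.9 / 49.29 = 0.3429 m/day.
In each layer the seepage velocity is v_i = q/n_i, so the layer transit time is t_i = b_i·n_i / q:
  layer 1 (silty sand): t_1 = 11.8 × 0.12 / 0.3429 = 4.130 d
  layer 2 (karst limestone): t_2 = 5.50 × 0.08 / 0.3429 = 1.283 d
  layer 3 (fractured sandstone): t_3 = 7.98 × 0.17 / 0.3429 = 3.957 d
  layer 4 (clean gravel): t_4 = 10.8 × 0.30 / 0.3429 = 9.450 d
Total t = Σ t_i = 18.82 days.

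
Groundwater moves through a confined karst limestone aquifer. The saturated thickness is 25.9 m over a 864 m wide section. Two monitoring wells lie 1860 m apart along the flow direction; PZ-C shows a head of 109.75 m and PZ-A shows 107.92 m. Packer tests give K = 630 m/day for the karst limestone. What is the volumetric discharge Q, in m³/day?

13900

Cross-sectional area A = 864 × 25.9 = 22378 m².
Hydraulic gradient i = (109.75 − 107.92) / 1860 = 1.83 / 1860 = 0.0009839.
Darcy's law: Q = K · A · i = 630.0 × 22378 × 0.0009839 = 13871 m³/day.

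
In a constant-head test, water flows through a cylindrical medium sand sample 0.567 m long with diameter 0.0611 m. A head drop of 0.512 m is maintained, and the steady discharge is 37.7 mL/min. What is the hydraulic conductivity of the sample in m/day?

Cross-sectional area A = π·(d/2)² = π × (0.0611/2)² = 0.002932 m².
Convert discharge: 37.7 mL/min = 6.283e-07 m³/s.
Darcy's law rearranged: K = Q·L / (A·Δh) = 6.283e-07 × 0.567 / (0.002932 × 0.512) = 0.0002373 m/s = 20.50 m/day.

20.5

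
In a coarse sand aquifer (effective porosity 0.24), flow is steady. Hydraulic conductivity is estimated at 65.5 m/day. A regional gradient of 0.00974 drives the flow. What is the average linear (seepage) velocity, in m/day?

Hydraulic gradient i = 0.00974.
Darcy flux q = K · i = 65.50 × 0.009740 = 0.6380 m/day.
Seepage velocity v = q / n_e = 0.6380 / 0.24 = 2.658 m/day.

2.66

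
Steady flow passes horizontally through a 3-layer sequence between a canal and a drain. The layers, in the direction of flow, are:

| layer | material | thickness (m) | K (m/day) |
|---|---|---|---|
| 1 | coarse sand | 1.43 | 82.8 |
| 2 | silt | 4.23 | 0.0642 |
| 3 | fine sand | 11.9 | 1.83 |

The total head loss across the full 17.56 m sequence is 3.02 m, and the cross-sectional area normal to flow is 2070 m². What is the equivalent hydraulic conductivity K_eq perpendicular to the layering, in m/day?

Flow is perpendicular to layering, so the layers act in series and the equivalent K is the thickness-weighted harmonic mean.
Total thickness L = 1.43 + 4.23 + 11.9 = 17.56 m.
Σ(b_i/K_i) = 1.43/82.8 + 4.23/0.0642 + 11.9/1.83 = 72.41 d.
K_eq = L / Σ(b_i/K_i) = 17.56 / 72.41 = 0.2425 m/day.

0.243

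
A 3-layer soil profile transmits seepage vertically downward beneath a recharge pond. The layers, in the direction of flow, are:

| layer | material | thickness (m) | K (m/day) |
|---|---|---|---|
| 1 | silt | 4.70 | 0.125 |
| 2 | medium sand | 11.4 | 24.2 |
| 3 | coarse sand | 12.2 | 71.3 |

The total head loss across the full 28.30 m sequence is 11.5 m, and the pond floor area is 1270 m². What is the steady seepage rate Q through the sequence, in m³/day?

Flow is perpendicular to layering, so the layers act in series and the equivalent K is the thickness-weighted harmonic mean.
Total thickness L = 4.70 + 11.4 + 12.2 = 28.30 m.
Σ(b_i/K_i) = 4.70/0.125 + 11.4/24.2 + 12.2/71.3 = 38.24 d.
K_eq = L / Σ(b_i/K_i) = 28.30 / 38.24 = 0.7400 m/day.
Q = K_eq · A · (Δh/L) = 0.7400 × 1270 × (11.5/28.30) = 381.9 m³/day.

382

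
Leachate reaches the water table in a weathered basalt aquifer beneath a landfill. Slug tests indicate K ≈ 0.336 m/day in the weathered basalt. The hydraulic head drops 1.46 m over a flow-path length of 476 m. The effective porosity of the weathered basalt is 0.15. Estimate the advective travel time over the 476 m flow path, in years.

190

Hydraulic gradient i = Δh / L = 1.46 / 476 = 0.003067.
Darcy flux q = K · i = 0.3360 × 0.003067 = 0.001031 m/day.
Seepage velocity v = q / n_e = 0.001031 / 0.15 = 0.006871 m/day.
Travel time t = L / v = 476 / 0.006871 = 69281 days = 189.7 years.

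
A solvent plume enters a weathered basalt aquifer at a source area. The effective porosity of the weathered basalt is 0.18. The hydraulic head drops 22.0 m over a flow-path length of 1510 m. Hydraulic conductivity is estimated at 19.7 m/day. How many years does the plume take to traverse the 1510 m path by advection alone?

Hydraulic gradient i = Δh / L = 22.0 / 1510 = 0.01457.
Darcy flux q = K · i = 19.70 × 0.01457 = 0.2870 m/day.
Seepage velocity v = q / n_e = 0.2870 / 0.18 = 1.595 m/day.
Travel time t = L / v = 1510 / 1.595 = 947.0 days = 2.593 years.

2.59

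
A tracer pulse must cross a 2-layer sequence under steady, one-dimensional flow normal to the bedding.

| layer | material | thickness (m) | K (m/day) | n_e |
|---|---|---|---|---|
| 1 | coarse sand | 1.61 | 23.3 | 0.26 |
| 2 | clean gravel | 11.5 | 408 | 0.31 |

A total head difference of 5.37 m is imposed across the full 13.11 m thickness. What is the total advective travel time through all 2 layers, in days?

With flow normal to the layers, continuity requires the same specific discharge q through every layer.
Σ(b_i/K_i) = 1.61/23.3 + 11.5/408 = 0.09728 d.
q = Δh / Σ(b_i/K_i) = 5.37 / 0.09728 = 55.20 m/day.
In each layer the seepage velocity is v_i = q/n_i, so the layer transit time is t_i = b_i·n_i / q:
  layer 1 (coarse sand): t_1 = 1.61 × 0.26 / 55.20 = 0.007584 d
  layer 2 (clean gravel): t_2 = 11.5 × 0.31 / 55.20 = 0.06458 d
Total t = Σ t_i = 0.07217 days.

0.0722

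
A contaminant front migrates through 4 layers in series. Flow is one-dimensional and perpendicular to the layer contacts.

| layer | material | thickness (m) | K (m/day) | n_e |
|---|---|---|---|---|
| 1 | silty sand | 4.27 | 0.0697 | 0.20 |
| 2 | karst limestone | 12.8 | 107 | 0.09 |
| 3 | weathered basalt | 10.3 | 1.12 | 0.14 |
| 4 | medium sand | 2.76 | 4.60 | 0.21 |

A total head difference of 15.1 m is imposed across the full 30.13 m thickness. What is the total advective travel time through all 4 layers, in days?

19.0

With flow normal to the layers, continuity requires the same specific discharge q through every layer.
Σ(b_i/K_i) = 4.27/0.0697 + 12.8/107 + 10.3/1.12 + 2.76/4.60 = 71.18 d.
q = Δh / Σ(b_i/K_i) = 15.1 / 71.18 = 0.2121 m/day.
In each layer the seepage velocity is v_i = q/n_i, so the layer transit time is t_i = b_i·n_i / q:
  layer 1 (silty sand): t_1 = 4.27 × 0.20 / 0.2121 = 4.026 d
  layer 2 (karst limestone): t_2 = 12.8 × 0.09 / 0.2121 = 5.430 d
  layer 3 (weathered basalt): t_3 = 10.3 × 0.14 / 0.2121 = 6.797 d
  layer 4 (medium sand): t_4 = 2.76 × 0.21 / 0.2121 = 2.732 d
Total t = Σ t_i = 18.99 days.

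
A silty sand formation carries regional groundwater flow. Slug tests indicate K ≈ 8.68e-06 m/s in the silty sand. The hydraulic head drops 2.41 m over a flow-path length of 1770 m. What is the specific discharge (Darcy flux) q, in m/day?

0.00102

Convert K: 8.68e-06 m/s × 86400 = 0.7500 m/day.
Hydraulic gradient i = Δh / L = 2.41 / 1770 = 0.001362.
Specific discharge q = K · i = 0.7500 × 0.001362 = 0.001021 m/day.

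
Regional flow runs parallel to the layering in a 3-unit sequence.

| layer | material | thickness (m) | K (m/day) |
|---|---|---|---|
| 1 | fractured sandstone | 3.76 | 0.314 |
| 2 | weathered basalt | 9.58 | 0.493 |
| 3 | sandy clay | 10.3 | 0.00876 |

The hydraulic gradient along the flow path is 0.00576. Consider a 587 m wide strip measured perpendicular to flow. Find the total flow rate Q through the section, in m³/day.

Flow is parallel to layering, so each bed carries its own Darcy discharge and the transmissivities add.
Σ(K_i·b_i) = 0.314×3.76 + 0.493×9.58 + 0.00876×10.3 = 5.994 m²/day.
Hydraulic gradient i = 0.00576.
Q = Σ(K_i·b_i) · W · i = 5.994 × 587 × 0.005760 = 20.27 m³/day.

20.3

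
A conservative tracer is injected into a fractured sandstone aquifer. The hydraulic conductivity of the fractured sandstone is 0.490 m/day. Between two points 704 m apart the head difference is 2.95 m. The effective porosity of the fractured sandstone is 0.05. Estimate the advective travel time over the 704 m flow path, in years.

46.9

Hydraulic gradient i = Δh / L = 2.95 / 704 = 0.004190.
Darcy flux q = K · i = 0.4900 × 0.004190 = 0.002053 m/day.
Seepage velocity v = q / n_e = 0.002053 / 0.05 = 0.04107 m/day.
Travel time t = L / v = 704 / 0.04107 = 17143 days = 46.94 years.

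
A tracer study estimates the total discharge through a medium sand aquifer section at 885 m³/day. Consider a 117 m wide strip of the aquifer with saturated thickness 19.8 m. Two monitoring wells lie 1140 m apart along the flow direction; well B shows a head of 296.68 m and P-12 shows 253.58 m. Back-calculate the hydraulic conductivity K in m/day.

Cross-sectional area A = 117 × 19.8 = 2317 m².
Hydraulic gradient i = (296.68 − 253.58) / 1140 = 43.1 / 1140 = 0.03781.
From Q = K·A·i, K = Q / (A·i) = 885 / (2317 × 0.03781) = 10.10 m/day.

10.1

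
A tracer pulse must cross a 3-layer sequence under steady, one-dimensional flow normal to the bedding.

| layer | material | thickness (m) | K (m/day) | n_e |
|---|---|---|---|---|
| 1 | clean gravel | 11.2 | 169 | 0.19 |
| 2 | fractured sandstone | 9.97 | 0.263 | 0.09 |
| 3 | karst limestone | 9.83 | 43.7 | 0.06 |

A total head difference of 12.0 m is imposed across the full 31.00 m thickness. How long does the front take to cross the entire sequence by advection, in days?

With flow normal to the layers, continuity requires the same specific discharge q through every layer.
Σ(b_i/K_i) = 11.2/169 + 9.97/0.263 + 9.83/43.7 = 38.20 d.
q = Δh / Σ(b_i/K_i) = 12.0 / 38.20 = 0.3141 m/day.
In each layer the seepage velocity is v_i = q/n_i, so the layer transit time is t_i = b_i·n_i / q:
  layer 1 (clean gravel): t_1 = 11.2 × 0.19 / 0.3141 = 6.774 d
  layer 2 (fractured sandstone): t_2 = 9.97 × 0.09 / 0.3141 = 2.856 d
  layer 3 (karst limestone): t_3 = 9.83 × 0.06 / 0.3141 = 1.878 d
Total t = Σ t_i = 11.51 days.

11.5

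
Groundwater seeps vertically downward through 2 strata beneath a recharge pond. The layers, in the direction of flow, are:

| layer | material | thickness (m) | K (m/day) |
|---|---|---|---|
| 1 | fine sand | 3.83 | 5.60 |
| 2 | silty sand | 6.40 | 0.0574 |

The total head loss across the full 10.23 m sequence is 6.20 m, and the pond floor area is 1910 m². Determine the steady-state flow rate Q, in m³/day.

Flow is perpendicular to layering, so the layers act in series and the equivalent K is the thickness-weighted harmonic mean.
Total thickness L = 3.83 + 6.40 = 10.23 m.
Σ(b_i/K_i) = 3.83/5.60 + 6.40/0.0574 = 112.2 d.
K_eq = L / Σ(b_i/K_i) = 10.23 / 112.2 = 0.09119 m/day.
Q = K_eq · A · (Δh/L) = 0.09119 × 1910 × (6.20/10.23) = 105.6 m³/day.

106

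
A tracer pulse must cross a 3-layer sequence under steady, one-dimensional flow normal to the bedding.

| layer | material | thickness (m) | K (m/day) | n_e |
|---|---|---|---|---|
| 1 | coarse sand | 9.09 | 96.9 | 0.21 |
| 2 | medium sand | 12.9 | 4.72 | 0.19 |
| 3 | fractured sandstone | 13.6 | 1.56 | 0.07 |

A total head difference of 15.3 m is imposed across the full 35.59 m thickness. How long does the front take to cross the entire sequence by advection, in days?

With flow normal to the layers, continuity requires the same specific discharge q through every layer.
Σ(b_i/K_i) = 9.09/96.9 + 12.9/4.72 + 13.6/1.56 = 11.54 d.
q = Δh / Σ(b_i/K_i) = 15.3 / 11.54 = 1.325 m/day.
In each layer the seepage velocity is v_i = q/n_i, so the layer transit time is t_i = b_i·n_i / q:
  layer 1 (coarse sand): t_1 = 9.09 × 0.21 / 1.325 = 1.440 d
  layer 2 (medium sand): t_2 = 12.9 × 0.19 / 1.325 = 1.849 d
  layer 3 (fractured sandstone): t_3 = 13.6 × 0.07 / 1.325 = 0.7183 d
Total t = Σ t_i = 4.008 days.

4.01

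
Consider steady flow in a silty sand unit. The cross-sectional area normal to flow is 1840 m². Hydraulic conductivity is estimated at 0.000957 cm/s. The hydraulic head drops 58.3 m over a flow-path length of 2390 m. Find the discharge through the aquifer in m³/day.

37.1

Convert K: 0.000957 cm/s × 864 = 0.8268 m/day.
Hydraulic gradient i = Δh / L = 58.3 / 2390 = 0.02439.
Darcy's law: Q = K · A · i = 0.8268 × 1840 × 0.02439 = 37.11 m³/day.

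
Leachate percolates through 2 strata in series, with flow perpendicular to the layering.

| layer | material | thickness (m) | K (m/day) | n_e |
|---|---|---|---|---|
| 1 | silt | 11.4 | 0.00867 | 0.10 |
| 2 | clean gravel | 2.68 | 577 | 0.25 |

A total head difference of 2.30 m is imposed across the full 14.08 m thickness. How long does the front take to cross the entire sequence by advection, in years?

2.83

With flow normal to the layers, continuity requires the same specific discharge q through every layer.
Σ(b_i/K_i) = 11.4/0.00867 + 2.68/577 = 1315 d.
q = Δh / Σ(b_i/K_i) = 2.30 / 1315 = 0.001749 m/day.
In each layer the seepage velocity is v_i = q/n_i, so the layer transit time is t_i = b_i·n_i / q:
  layer 1 (silt): t_1 = 11.4 × 0.10 / 0.001749 = 651.7 d
  layer 2 (clean gravel): t_2 = 2.68 × 0.25 / 0.001749 = 383.0 d
Total t = Σ t_i = 1035 days = 2.833 years.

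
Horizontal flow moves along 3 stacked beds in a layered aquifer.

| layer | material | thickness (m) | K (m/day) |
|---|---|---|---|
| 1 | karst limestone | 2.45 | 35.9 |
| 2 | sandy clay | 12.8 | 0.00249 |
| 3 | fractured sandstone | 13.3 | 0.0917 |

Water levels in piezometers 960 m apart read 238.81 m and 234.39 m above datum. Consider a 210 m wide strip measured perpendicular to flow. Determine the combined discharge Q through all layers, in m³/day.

Flow is parallel to layering, so each bed carries its own Darcy discharge and the transmissivities add.
Σ(K_i·b_i) = 35.9×2.45 + 0.00249×12.8 + 0.0917×13.3 = 89.21 m²/day.
Hydraulic gradient i = (238.81 − 234.39) / 960 = 4.42 / 960 = 0.004604.
Q = Σ(K_i·b_i) · W · i = 89.21 × 210 × 0.004604 = 86.25 m³/day.

86.3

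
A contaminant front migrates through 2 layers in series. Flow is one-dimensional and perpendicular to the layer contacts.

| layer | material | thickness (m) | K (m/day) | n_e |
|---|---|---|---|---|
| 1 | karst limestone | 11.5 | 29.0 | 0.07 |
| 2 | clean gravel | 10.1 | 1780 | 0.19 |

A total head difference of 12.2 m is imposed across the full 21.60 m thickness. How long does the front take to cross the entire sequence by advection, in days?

With flow normal to the layers, continuity requires the same specific discharge q through every layer.
Σ(b_i/K_i) = 11.5/29.0 + 10.1/1780 = 0.4022 d.
q = Δh / Σ(b_i/K_i) = 12.2 / 0.4022 = 30.33 m/day.
In each layer the seepage velocity is v_i = q/n_i, so the layer transit time is t_i = b_i·n_i / q:
  layer 1 (karst limestone): t_1 = 11.5 × 0.07 / 30.33 = 0.02654 d
  layer 2 (clean gravel): t_2 = 10.1 × 0.19 / 30.33 = 0.06327 d
Total t = Σ t_i = 0.08981 days.

0.0898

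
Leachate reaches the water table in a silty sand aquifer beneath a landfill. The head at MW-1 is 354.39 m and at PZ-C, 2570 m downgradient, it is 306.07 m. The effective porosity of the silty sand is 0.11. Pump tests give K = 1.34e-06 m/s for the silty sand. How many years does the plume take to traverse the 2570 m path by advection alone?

Convert K: 1.34e-06 m/s × 86400 = 0.1158 m/day.
Hydraulic gradient i = (354.39 − 306.07) / 2570 = 48.32 / 2570 = 0.01880.
Darcy flux q = K · i = 0.1158 × 0.01880 = 0.002177 m/day.
Seepage velocity v = q / n_e = 0.002177 / 0.11 = 0.01979 m/day.
Travel time t = L / v = 2570 / 0.01979 = 1.299e+05 days = 355.6 years.

356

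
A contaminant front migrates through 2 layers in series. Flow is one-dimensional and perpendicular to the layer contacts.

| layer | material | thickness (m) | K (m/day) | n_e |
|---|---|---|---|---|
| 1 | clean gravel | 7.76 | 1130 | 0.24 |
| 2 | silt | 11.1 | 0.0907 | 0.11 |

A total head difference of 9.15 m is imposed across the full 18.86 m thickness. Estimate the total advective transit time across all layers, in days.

With flow normal to the layers, continuity requires the same specific discharge q through every layer.
Σ(b_i/K_i) = 7.76/1130 + 11.1/0.0907 = 122.4 d.
q = Δh / Σ(b_i/K_i) = 9.15 / 122.4 = 0.07476 m/day.
In each layer the seepage velocity is v_i = q/n_i, so the layer transit time is t_i = b_i·n_i / q:
  layer 1 (clean gravel): t_1 = 7.76 × 0.24 / 0.07476 = 24.91 d
  layer 2 (silt): t_2 = 11.1 × 0.11 / 0.07476 = 16.33 d
Total t = Σ t_i = 41.24 days.

41.2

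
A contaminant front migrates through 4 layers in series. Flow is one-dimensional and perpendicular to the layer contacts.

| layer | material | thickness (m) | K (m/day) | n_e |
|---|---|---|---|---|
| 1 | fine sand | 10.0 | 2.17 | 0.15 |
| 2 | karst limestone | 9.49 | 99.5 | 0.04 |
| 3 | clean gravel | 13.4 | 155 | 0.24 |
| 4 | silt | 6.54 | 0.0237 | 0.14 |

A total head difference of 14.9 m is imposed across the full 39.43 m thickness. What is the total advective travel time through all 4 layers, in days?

With flow normal to the layers, continuity requires the same specific discharge q through every layer.
Σ(b_i/K_i) = 10.0/2.17 + 9.49/99.5 + 13.4/155 + 6.54/0.0237 = 280.7 d.
q = Δh / Σ(b_i/K_i) = 14.9 / 280.7 = 0.05307 m/day.
In each layer the seepage velocity is v_i = q/n_i, so the layer transit time is t_i = b_i·n_i / q:
  layer 1 (fine sand): t_1 = 10.0 × 0.15 / 0.05307 = 28.26 d
  layer 2 (karst limestone): t_2 = 9.49 × 0.04 / 0.05307 = 7.152 d
  layer 3 (clean gravel): t_3 = 13.4 × 0.24 / 0.05307 = 60.59 d
  layer 4 (silt): t_4 = 6.54 × 0.14 / 0.05307 = 17.25 d
Total t = Σ t_i = 113.3 days.

113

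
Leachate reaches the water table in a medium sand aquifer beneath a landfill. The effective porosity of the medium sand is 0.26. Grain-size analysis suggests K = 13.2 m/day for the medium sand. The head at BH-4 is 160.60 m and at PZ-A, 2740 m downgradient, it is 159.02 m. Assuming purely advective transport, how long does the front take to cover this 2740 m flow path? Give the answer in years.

256

Hydraulic gradient i = (160.60 − 159.02) / 2740 = 1.58 / 2740 = 0.0005766.
Darcy flux q = K · i = 13.20 × 0.0005766 = 0.007612 m/day.
Seepage velocity v = q / n_e = 0.007612 / 0.26 = 0.02928 m/day.
Travel time t = L / v = 2740 / 0.02928 = 93593 days = 256.2 years.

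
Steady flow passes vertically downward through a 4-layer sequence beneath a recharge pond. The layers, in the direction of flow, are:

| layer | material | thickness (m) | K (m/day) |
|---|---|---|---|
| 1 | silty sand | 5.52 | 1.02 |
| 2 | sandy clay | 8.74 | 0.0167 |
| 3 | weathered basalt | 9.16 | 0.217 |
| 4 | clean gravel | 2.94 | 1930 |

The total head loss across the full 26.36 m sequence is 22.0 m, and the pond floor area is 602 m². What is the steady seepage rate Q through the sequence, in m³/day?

23.2

Flow is perpendicular to layering, so the layers act in series and the equivalent K is the thickness-weighted harmonic mean.
Total thickness L = 5.52 + 8.74 + 9.16 + 2.94 = 26.36 m.
Σ(b_i/K_i) = 5.52/1.02 + 8.74/0.0167 + 9.16/0.217 + 2.94/1930 = 571.0 d.
K_eq = L / Σ(b_i/K_i) = 26.36 / 571.0 = 0.04617 m/day.
Q = K_eq · A · (Δh/L) = 0.04617 × 602 × (22.0/26.36) = 23.20 m³/day.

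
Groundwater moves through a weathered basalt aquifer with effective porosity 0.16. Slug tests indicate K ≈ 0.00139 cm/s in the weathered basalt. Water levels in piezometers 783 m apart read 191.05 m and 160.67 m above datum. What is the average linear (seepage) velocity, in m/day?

Convert K: 0.00139 cm/s × 864 = 1.201 m/day.
Hydraulic gradient i = (191.05 − 160.67) / 783 = 30.38 / 783 = 0.03880.
Darcy flux q = K · i = 1.201 × 0.03880 = 0.04660 m/day.
Seepage velocity v = q / n_e = 0.04660 / 0.16 = 0.2912 m/day.

0.291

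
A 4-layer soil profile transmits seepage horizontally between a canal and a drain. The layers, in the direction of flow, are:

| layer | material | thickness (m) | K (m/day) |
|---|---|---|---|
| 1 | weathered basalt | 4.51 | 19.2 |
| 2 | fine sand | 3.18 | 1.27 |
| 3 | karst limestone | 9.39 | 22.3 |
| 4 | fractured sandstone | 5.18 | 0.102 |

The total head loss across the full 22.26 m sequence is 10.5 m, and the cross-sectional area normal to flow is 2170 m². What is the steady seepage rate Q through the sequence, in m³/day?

422

Flow is perpendicular to layering, so the layers act in series and the equivalent K is the thickness-weighted harmonic mean.
Total thickness L = 4.51 + 3.18 + 9.39 + 5.18 = 22.26 m.
Σ(b_i/K_i) = 4.51/19.2 + 3.18/1.27 + 9.39/22.3 + 5.18/0.102 = 53.94 d.
K_eq = L / Σ(b_i/K_i) = 22.26 / 53.94 = 0.4126 m/day.
Q = K_eq · A · (Δh/L) = 0.4126 × 2170 × (10.5/22.26) = 422.4 m³/day.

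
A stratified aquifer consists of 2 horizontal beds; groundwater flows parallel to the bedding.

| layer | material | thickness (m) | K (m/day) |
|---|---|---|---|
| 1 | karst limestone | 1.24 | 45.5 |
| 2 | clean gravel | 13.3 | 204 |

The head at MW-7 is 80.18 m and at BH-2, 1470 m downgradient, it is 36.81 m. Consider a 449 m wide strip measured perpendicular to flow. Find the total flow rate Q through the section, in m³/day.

36700

Flow is parallel to layering, so each bed carries its own Darcy discharge and the transmissivities add.
Σ(K_i·b_i) = 45.5×1.24 + 204×13.3 = 2770 m²/day.
Hydraulic gradient i = (80.18 − 36.81) / 1470 = 43.37 / 1470 = 0.02950.
Q = Σ(K_i·b_i) · W · i = 2770 × 449 × 0.02950 = 36689 m³/day.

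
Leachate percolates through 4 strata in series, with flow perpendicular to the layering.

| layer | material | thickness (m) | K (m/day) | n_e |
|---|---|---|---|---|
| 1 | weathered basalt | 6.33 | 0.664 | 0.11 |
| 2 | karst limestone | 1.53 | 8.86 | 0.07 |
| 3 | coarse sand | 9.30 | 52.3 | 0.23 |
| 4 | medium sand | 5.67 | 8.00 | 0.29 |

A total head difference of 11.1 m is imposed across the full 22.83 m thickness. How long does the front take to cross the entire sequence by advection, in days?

With flow normal to the layers, continuity requires the same specific discharge q through every layer.
Σ(b_i/K_i) = 6.33/0.664 + 1.53/8.86 + 9.30/52.3 + 5.67/8.00 = 10.59 d.
q = Δh / Σ(b_i/K_i) = 11.1 / 10.59 = 1.048 m/day.
In each layer the seepage velocity is v_i = q/n_i, so the layer transit time is t_i = b_i·n_i / q:
  layer 1 (weathered basalt): t_1 = 6.33 × 0.11 / 1.048 = 0.6645 d
  layer 2 (karst limestone): t_2 = 1.53 × 0.07 / 1.048 = 0.1022 d
  layer 3 (coarse sand): t_3 = 9.30 × 0.23 / 1.048 = 2.041 d
  layer 4 (medium sand): t_4 = 5.67 × 0.29 / 1.048 = 1.569 d
Total t = Σ t_i = 4.377 days.

4.38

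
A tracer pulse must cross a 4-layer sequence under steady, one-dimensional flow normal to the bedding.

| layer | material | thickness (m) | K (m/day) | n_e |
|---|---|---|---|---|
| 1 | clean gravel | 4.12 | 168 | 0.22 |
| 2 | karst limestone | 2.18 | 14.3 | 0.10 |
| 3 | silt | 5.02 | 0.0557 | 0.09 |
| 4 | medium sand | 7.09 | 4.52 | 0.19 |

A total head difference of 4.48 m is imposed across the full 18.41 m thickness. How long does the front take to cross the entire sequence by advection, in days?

With flow normal to the layers, continuity requires the same specific discharge q through every layer.
Σ(b_i/K_i) = 4.12/168 + 2.18/14.3 + 5.02/0.0557 + 7.09/4.52 = 91.87 d.
q = Δh / Σ(b_i/K_i) = 4.48 / 91.87 = 0.04876 m/day.
In each layer the seepage velocity is v_i = q/n_i, so the layer transit time is t_i = b_i·n_i / q:
  layer 1 (clean gravel): t_1 = 4.12 × 0.22 / 0.04876 = 18.59 d
  layer 2 (karst limestone): t_2 = 2.18 × 0.10 / 0.04876 = 4.471 d
  layer 3 (silt): t_3 = 5.02 × 0.09 / 0.04876 = 9.265 d
  layer 4 (medium sand): t_4 = 7.09 × 0.19 / 0.04876 = 27.62 d
Total t = Σ t_i = 59.95 days.

59.9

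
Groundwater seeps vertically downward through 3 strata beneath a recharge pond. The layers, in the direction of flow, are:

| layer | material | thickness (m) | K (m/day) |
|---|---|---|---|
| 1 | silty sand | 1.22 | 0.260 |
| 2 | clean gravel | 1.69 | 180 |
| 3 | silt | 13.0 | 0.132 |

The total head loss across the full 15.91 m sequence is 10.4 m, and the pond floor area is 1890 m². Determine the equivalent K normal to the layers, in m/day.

0.154

Flow is perpendicular to layering, so the layers act in series and the equivalent K is the thickness-weighted harmonic mean.
Total thickness L = 1.22 + 1.69 + 13.0 = 15.91 m.
Σ(b_i/K_i) = 1.22/0.260 + 1.69/180 + 13.0/0.132 = 103.2 d.
K_eq = L / Σ(b_i/K_i) = 15.91 / 103.2 = 0.1542 m/day.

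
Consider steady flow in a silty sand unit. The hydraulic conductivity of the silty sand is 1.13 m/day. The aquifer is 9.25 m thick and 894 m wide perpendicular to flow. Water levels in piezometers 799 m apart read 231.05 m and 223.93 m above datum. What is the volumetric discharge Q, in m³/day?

Cross-sectional area A = 894 × 9.25 = 8270 m².
Hydraulic gradient i = (231.05 − 223.93) / 799 = 7.12 / 799 = 0.008911.
Darcy's law: Q = K · A · i = 1.130 × 8270 × 0.008911 = 83.27 m³/day.

83.3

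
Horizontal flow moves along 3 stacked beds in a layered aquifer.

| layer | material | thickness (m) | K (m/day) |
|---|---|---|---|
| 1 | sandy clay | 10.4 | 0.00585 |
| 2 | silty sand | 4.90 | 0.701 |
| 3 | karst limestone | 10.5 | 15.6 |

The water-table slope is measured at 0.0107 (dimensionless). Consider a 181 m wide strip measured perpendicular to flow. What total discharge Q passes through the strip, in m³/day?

Flow is parallel to layering, so each bed carries its own Darcy discharge and the transmissivities add.
Σ(K_i·b_i) = 0.00585×10.4 + 0.701×4.90 + 15.6×10.5 = 167.3 m²/day.
Hydraulic gradient i = 0.0107.
Q = Σ(K_i·b_i) · W · i = 167.3 × 181 × 0.01070 = 324.0 m³/day.

324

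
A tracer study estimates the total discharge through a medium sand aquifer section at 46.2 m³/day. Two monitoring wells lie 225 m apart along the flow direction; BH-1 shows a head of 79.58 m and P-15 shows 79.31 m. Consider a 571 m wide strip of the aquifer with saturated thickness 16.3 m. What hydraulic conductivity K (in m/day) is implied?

Cross-sectional area A = 571 × 16.3 = 9307 m².
Hydraulic gradient i = (79.58 − 79.31) / 225 = 0.27 / 225 = 0.001200.
From Q = K·A·i, K = Q / (A·i) = 46.2 / (9307 × 0.001200) = 4.137 m/day.

4.14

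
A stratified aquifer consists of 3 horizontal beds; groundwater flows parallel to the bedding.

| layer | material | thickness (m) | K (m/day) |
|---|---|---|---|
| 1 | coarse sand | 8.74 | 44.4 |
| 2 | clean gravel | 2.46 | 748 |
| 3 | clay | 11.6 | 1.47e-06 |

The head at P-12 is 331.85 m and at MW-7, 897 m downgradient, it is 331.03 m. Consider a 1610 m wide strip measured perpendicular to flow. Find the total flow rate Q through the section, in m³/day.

3280

Flow is parallel to layering, so each bed carries its own Darcy discharge and the transmissivities add.
Σ(K_i·b_i) = 44.4×8.74 + 748×2.46 + 1.47e-06×11.6 = 2228 m²/day.
Hydraulic gradient i = (331.85 − 331.03) / 897 = 0.82 / 897 = 0.0009142.
Q = Σ(K_i·b_i) · W · i = 2228 × 1610 × 0.0009142 = 3279 m³/day.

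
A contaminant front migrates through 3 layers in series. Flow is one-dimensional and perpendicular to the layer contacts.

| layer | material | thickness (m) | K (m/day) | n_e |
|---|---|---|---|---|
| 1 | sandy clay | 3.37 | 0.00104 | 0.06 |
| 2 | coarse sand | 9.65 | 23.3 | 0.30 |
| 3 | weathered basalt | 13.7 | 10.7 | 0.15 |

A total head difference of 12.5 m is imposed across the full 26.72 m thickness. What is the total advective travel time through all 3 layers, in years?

3.66

With flow normal to the layers, continuity requires the same specific discharge q through every layer.
Σ(b_i/K_i) = 3.37/0.00104 + 9.65/23.3 + 13.7/10.7 = 3242 d.
q = Δh / Σ(b_i/K_i) = 12.5 / 3242 = 0.003856 m/day.
In each layer the seepage velocity is v_i = q/n_i, so the layer transit time is t_i = b_i·n_i / q:
  layer 1 (sandy clay): t_1 = 3.37 × 0.06 / 0.003856 = 52.44 d
  layer 2 (coarse sand): t_2 = 9.65 × 0.30 / 0.003856 = 750.9 d
  layer 3 (weathered basalt): t_3 = 13.7 × 0.15 / 0.003856 = 533.0 d
Total t = Σ t_i = 1336 days = 3.659 years.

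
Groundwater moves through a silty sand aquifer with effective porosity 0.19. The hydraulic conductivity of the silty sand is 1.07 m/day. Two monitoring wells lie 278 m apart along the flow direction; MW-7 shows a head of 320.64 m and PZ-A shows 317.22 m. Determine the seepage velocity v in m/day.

0.0693

Hydraulic gradient i = (320.64 − 317.22) / 278 = 3.42 / 278 = 0.01230.
Darcy flux q = K · i = 1.070 × 0.01230 = 0.01316 m/day.
Seepage velocity v = q / n_e = 0.01316 / 0.19 = 0.06928 m/day.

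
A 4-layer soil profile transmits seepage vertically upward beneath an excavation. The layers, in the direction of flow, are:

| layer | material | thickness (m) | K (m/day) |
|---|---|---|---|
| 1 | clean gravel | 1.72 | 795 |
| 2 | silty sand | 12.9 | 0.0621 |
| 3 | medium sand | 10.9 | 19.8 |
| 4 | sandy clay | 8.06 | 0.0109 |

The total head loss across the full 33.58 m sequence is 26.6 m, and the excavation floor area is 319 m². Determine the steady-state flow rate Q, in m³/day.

Flow is perpendicular to layering, so the layers act in series and the equivalent K is the thickness-weighted harmonic mean.
Total thickness L = 1.72 + 12.9 + 10.9 + 8.06 = 33.58 m.
Σ(b_i/K_i) = 1.72/795 + 12.9/0.0621 + 10.9/19.8 + 8.06/0.0109 = 947.7 d.
K_eq = L / Σ(b_i/K_i) = 33.58 / 947.7 = 0.03543 m/day.
Q = K_eq · A · (Δh/L) = 0.03543 × 319 × (26.6/33.58) = 8.953 m³/day.

8.95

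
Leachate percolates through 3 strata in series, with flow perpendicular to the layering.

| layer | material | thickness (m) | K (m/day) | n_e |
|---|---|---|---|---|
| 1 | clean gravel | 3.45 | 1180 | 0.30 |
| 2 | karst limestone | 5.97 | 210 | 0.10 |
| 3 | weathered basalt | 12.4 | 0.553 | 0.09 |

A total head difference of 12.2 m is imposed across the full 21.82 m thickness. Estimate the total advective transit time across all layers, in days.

With flow normal to the layers, continuity requires the same specific discharge q through every layer.
Σ(b_i/K_i) = 3.45/1180 + 5.97/210 + 12.4/0.553 = 22.45 d.
q = Δh / Σ(b_i/K_i) = 12.2 / 22.45 = 0.5433 m/day.
In each layer the seepage velocity is v_i = q/n_i, so the layer transit time is t_i = b_i·n_i / q:
  layer 1 (clean gravel): t_1 = 3.45 × 0.30 / 0.5433 = 1.905 d
  layer 2 (karst limestone): t_2 = 5.97 × 0.10 / 0.5433 = 1.099 d
  layer 3 (weathered basalt): t_3 = 12.4 × 0.09 / 0.5433 = 2.054 d
Total t = Σ t_i = 5.058 days.

5.06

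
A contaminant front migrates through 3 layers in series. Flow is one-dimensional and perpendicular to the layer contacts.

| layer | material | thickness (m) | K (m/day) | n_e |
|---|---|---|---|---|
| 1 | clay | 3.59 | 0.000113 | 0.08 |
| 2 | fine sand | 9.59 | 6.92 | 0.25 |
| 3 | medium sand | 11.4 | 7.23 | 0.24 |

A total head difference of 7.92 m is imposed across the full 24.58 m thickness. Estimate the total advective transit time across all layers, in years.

With flow normal to the layers, continuity requires the same specific discharge q through every layer.
Σ(b_i/K_i) = 3.59/0.000113 + 9.59/6.92 + 11.4/7.23 = 31773 d.
q = Δh / Σ(b_i/K_i) = 7.92 / 31773 = 0.0002493 m/day.
In each layer the seepage velocity is v_i = q/n_i, so the layer transit time is t_i = b_i·n_i / q:
  layer 1 (clay): t_1 = 3.59 × 0.08 / 0.0002493 = 1152 d
  layer 2 (fine sand): t_2 = 9.59 × 0.25 / 0.0002493 = 9618 d
  layer 3 (medium sand): t_3 = 11.4 × 0.24 / 0.0002493 = 10976 d
Total t = Σ t_i = 21746 days = 59.54 years.

59.5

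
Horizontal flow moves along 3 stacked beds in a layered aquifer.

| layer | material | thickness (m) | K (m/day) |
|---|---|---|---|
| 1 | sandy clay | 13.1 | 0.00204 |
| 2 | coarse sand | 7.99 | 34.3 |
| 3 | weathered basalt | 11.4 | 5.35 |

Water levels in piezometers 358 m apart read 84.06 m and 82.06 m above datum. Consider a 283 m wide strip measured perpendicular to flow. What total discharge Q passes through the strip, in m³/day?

Flow is parallel to layering, so each bed carries its own Darcy discharge and the transmissivities add.
Σ(K_i·b_i) = 0.00204×13.1 + 34.3×7.99 + 5.35×11.4 = 335.1 m²/day.
Hydraulic gradient i = (84.06 − 82.06) / 358 = 2 / 358 = 0.005587.
Q = Σ(K_i·b_i) · W · i = 335.1 × 283 × 0.005587 = 529.8 m³/day.

530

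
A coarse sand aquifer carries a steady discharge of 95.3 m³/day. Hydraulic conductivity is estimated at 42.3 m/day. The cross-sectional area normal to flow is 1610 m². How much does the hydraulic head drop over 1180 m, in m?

1.65

From Q = K·A·i, i = Q / (K·A) = 95.3 / (42.30 × 1610) = 0.001399.
Head loss Δh = i · L = 0.001399 × 1180 = 1.651 m.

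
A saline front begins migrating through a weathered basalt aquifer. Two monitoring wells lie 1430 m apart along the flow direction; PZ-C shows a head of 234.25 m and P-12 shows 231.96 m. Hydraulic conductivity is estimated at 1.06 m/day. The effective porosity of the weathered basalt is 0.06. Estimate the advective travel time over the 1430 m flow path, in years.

138

Hydraulic gradient i = (234.25 − 231.96) / 1430 = 2.29 / 1430 = 0.001601.
Darcy flux q = K · i = 1.060 × 0.001601 = 0.001697 m/day.
Seepage velocity v = q / n_e = 0.001697 / 0.06 = 0.02829 m/day.
Travel time t = L / v = 1430 / 0.02829 = 50545 days = 138.4 years.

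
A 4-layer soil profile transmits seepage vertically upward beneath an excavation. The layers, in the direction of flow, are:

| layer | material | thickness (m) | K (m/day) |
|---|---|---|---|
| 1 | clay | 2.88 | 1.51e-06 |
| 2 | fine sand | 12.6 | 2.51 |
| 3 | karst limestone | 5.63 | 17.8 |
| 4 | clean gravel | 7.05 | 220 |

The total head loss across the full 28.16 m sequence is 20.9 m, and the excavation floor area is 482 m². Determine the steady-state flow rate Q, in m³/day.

0.00528

Flow is perpendicular to layering, so the layers act in series and the equivalent K is the thickness-weighted harmonic mean.
Total thickness L = 2.88 + 12.6 + 5.63 + 7.05 = 28.16 m.
Σ(b_i/K_i) = 2.88/1.51e-06 + 12.6/2.51 + 5.63/17.8 + 7.05/220 = 1.907e+06 d.
K_eq = L / Σ(b_i/K_i) = 28.16 / 1.907e+06 = 1.476e-05 m/day.
Q = K_eq · A · (Δh/L) = 1.476e-05 × 482 × (20.9/28.16) = 0.005282 m³/day.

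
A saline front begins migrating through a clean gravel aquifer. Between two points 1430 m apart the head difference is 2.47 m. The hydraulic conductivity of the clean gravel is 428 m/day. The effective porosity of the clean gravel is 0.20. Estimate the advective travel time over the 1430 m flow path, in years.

1.06

Hydraulic gradient i = Δh / L = 2.47 / 1430 = 0.001727.
Darcy flux q = K · i = 428.0 × 0.001727 = 0.7393 m/day.
Seepage velocity v = q / n_e = 0.7393 / 0.20 = 3.696 m/day.
Travel time t = L / v = 1430 / 3.696 = 386.9 days = 1.059 years.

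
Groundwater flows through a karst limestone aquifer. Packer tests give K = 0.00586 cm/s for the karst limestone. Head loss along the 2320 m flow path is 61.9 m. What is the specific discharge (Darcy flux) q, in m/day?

0.135

Convert K: 0.00586 cm/s × 864 = 5.063 m/day.
Hydraulic gradient i = Δh / L = 61.9 / 2320 = 0.02668.
Specific discharge q = K · i = 5.063 × 0.02668 = 0.1351 m/day.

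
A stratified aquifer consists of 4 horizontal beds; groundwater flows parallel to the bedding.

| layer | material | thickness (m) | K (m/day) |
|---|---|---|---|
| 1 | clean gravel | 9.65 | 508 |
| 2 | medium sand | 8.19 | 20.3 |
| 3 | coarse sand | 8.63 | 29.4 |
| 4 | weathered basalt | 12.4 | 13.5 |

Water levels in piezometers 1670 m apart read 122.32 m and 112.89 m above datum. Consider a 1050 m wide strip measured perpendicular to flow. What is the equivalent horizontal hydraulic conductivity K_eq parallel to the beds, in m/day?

141

Flow is parallel to layering, so each bed carries its own Darcy discharge and the transmissivities add.
Σ(K_i·b_i) = 508×9.65 + 20.3×8.19 + 29.4×8.63 + 13.5×12.4 = 5490 m²/day.
Total thickness b = 38.87 m, so K_eq = Σ(K_i·b_i)/b = 141.2 m/day.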